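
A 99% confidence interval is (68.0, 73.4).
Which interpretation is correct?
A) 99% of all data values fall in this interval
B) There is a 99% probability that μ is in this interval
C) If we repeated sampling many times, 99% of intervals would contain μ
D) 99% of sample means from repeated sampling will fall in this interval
C

A) Wrong — a CI is about the parameter μ, not individual data values.
B) Wrong — μ is fixed; the randomness lives in the interval, not in μ.
C) Correct — this is the frequentist long-run coverage interpretation.
D) Wrong — coverage applies to intervals containing μ, not to future x̄ values.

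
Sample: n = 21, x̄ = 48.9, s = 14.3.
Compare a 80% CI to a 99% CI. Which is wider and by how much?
99% CI is wider by 9.49

df = 20
80% CI: t* = 1.325, (44.77, 53.03), width = 2 · t* · s/√n = 8.27
99% CI: t* = 2.845, (40.02, 57.78), width = 2 · t* · s/√n = 17.76

The 99% CI is wider by 17.76 - 8.27 = 9.49.
Higher confidence requires a wider interval.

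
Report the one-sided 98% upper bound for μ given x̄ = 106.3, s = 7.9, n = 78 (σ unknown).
μ ≤ 108.17

Upper bound (one-sided):
t* = 2.089 (one-sided for 98%)
Upper bound = x̄ + t* · s/√n = 106.3 + 2.089 · 7.9/√78 = 108.17

We are 98% confident that μ ≤ 108.17.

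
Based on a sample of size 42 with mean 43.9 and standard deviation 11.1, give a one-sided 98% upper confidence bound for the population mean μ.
μ ≤ 47.53

Upper bound (one-sided):
t* = 2.121 (one-sided for 98%)
Upper bound = x̄ + t* · s/√n = 43.9 + 2.121 · 11.1/√42 = 47.53

We are 98% confident that μ ≤ 47.53.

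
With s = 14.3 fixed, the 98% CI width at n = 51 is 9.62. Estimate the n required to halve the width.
n ≈ 204

CI width ∝ 1/√n
To reduce width by factor 2, need √n to grow by 2 → need 2² = 4 times as many samples.

Current: n = 51, width = 9.62
New: n = 204, width ≈ 4.70

Width reduced by factor of 9.62/4.70 = 2.05.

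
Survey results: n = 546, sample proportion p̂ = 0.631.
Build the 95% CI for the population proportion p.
(0.591, 0.671)

Proportion CI:
SE = √(p̂(1-p̂)/n) = √(0.631 · 0.369 / 546) = 0.02065

z* = 1.960
Margin = z* · SE = 1.960 · 0.02065 = 0.0405

CI: 0.631 ± 0.0405 = (0.591, 0.671)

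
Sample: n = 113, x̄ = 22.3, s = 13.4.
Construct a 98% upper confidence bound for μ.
μ ≤ 24.92

Upper bound (one-sided):
t* = 2.078 (one-sided for 98%)
Upper bound = x̄ + t* · s/√n = 22.3 + 2.078 · 13.4/√113 = 24.92

We are 98% confident that μ ≤ 24.92.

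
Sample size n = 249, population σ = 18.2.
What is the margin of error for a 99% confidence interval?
Margin of error = 2.97

Margin of error = z* · σ/√n
= 2.576 · 18.2/√249
= 2.576 · 18.2/15.7797
= 2.97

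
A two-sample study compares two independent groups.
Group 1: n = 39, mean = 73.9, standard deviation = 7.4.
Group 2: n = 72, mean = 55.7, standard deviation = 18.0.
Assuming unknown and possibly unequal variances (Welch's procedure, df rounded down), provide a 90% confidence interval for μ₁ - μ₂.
(14.17, 22.23)

Difference: x̄₁ - x̄₂ = 18.20
SE = √(s₁²/n₁ + s₂²/n₂) = √(7.4²/39 + 18.0²/72) = 2.4298
df = 103.41 → 103 (Welch–Satterthwaite, rounded down)
t* = 1.660

CI: 18.20 ± 1.660 · 2.4298 = 18.20 ± 4.03 = (14.17, 22.23)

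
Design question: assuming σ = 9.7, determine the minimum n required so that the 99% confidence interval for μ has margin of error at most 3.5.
n ≥ 51

For margin E ≤ 3.5:
n ≥ (z* · σ / E)²
n ≥ (2.576 · 9.7 / 3.5)²
n ≥ 50.97

Minimum n = 51 (rounding up)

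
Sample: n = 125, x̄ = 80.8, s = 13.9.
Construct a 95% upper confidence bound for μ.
μ ≤ 82.86

Upper bound (one-sided):
t* = 1.657 (one-sided for 95%)
Upper bound = x̄ + t* · s/√n = 80.8 + 1.657 · 13.9/√125 = 82.86

We are 95% confident that μ ≤ 82.86.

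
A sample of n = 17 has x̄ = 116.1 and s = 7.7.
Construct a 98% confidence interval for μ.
(111.28, 120.92)

t-interval (σ unknown):
df = n - 1 = 16
t* = 2.583 for 98% confidence

Margin of error = t* · s/√n = 2.583 · 7.7/√17 = 4.82

CI: (111.28, 120.92)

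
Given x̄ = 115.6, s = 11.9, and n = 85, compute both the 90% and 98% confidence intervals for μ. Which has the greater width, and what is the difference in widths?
98% CI is wider by 1.83

df = 84
90% CI: t* = 1.663, (113.45, 117.75), width = 2 · t* · s/√n = 4.29
98% CI: t* = 2.372, (112.54, 118.66), width = 2 · t* · s/√n = 6.12

The 98% CI is wider by 6.12 - 4.29 = 1.83.
Higher confidence requires a wider interval.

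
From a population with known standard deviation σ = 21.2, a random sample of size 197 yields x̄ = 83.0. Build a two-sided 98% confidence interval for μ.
(79.49, 86.51)

z-interval (σ known):
z* = 2.326 for 98% confidence

Margin of error = z* · σ/√n = 2.326 · 21.2/√197 = 3.51

CI: (83.0 - 3.51, 83.0 + 3.51) = (79.49, 86.51)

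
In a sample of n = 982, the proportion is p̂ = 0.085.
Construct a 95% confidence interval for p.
(0.068, 0.102)

Proportion CI:
SE = √(p̂(1-p̂)/n) = √(0.085 · 0.915 / 982) = 0.00890

z* = 1.960
Margin = z* · SE = 1.960 · 0.00890 = 0.0174

CI: 0.085 ± 0.0174 = (0.068, 0.102)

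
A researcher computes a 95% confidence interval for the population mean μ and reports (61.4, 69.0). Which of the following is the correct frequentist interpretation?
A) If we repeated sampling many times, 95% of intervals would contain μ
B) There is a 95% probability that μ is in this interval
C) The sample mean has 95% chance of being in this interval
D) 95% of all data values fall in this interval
A

A) Correct — this is the frequentist long-run coverage interpretation.
B) Wrong — μ is fixed; the randomness lives in the interval, not in μ.
C) Wrong — x̄ is observed and sits in the interval by construction.
D) Wrong — a CI is about the parameter μ, not individual data values.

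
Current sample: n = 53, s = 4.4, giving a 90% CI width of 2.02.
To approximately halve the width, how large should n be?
n ≈ 212

CI width ∝ 1/√n
To reduce width by factor 2, need √n to grow by 2 → need 2² = 4 times as many samples.

Current: n = 53, width = 2.02
New: n = 212, width ≈ 1.00

Width reduced by factor of 2.02/1.00 = 2.02.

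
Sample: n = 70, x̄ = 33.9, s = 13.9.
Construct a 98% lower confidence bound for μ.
μ ≥ 30.42

Lower bound (one-sided):
t* = 2.093 (one-sided for 98%)
Lower bound = x̄ - t* · s/√n = 33.9 - 2.093 · 13.9/√70 = 30.42

We are 98% confident that μ ≥ 30.42.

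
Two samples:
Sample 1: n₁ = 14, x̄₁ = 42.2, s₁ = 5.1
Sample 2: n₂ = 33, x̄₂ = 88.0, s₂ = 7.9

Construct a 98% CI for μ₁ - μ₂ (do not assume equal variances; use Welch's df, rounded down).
(-50.51, -41.09)

Difference: x̄₁ - x̄₂ = -45.80
SE = √(s₁²/n₁ + s₂²/n₂) = √(5.1²/14 + 7.9²/33) = 1.9363
df = 37.25 → 37 (Welch–Satterthwaite, rounded down)
t* = 2.431

CI: -45.80 ± 2.431 · 1.9363 = -45.80 ± 4.71 = (-50.51, -41.09)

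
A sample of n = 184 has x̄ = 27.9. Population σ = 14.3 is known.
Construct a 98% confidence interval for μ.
(25.45, 30.35)

z-interval (σ known):
z* = 2.326 for 98% confidence

Margin of error = z* · σ/√n = 2.326 · 14.3/√184 = 2.45

CI: (27.9 - 2.45, 27.9 + 2.45) = (25.45, 30.35)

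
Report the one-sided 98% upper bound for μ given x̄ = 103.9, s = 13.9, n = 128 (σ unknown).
μ ≤ 106.45

Upper bound (one-sided):
t* = 2.075 (one-sided for 98%)
Upper bound = x̄ + t* · s/√n = 103.9 + 2.075 · 13.9/√128 = 106.45

We are 98% confident that μ ≤ 106.45.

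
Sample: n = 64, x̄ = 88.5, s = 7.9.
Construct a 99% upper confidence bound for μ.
μ ≤ 90.86

Upper bound (one-sided):
t* = 2.387 (one-sided for 99%)
Upper bound = x̄ + t* · s/√n = 88.5 + 2.387 · 7.9/√64 = 90.86

We are 99% confident that μ ≤ 90.86.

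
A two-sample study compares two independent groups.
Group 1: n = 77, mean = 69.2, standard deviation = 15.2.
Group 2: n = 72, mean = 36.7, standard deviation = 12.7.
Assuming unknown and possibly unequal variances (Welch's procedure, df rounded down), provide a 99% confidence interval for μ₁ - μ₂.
(26.53, 38.47)

Difference: x̄₁ - x̄₂ = 32.50
SE = √(s₁²/n₁ + s₂²/n₂) = √(15.2²/77 + 12.7²/72) = 2.2892
df = 145.21 → 145 (Welch–Satterthwaite, rounded down)
t* = 2.610

CI: 32.50 ± 2.610 · 2.2892 = 32.50 ± 5.97 = (26.53, 38.47)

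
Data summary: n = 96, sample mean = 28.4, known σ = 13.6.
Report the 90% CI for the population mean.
(26.12, 30.68)

z-interval (σ known):
z* = 1.645 for 90% confidence

Margin of error = z* · σ/√n = 1.645 · 13.6/√96 = 2.28

CI: (28.4 - 2.28, 28.4 + 2.28) = (26.12, 30.68)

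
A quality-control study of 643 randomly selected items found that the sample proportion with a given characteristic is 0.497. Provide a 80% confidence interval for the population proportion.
(0.472, 0.522)

Proportion CI:
SE = √(p̂(1-p̂)/n) = √(0.497 · 0.503 / 643) = 0.01972

z* = 1.282
Margin = z* · SE = 1.282 · 0.01972 = 0.0253

CI: 0.497 ± 0.0253 = (0.472, 0.522)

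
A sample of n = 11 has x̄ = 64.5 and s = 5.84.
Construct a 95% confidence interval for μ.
(60.58, 68.42)

t-interval (σ unknown):
df = n - 1 = 10
t* = 2.228 for 95% confidence

Margin of error = t* · s/√n = 2.228 · 5.84/√11 = 3.92

CI: (60.58, 68.42)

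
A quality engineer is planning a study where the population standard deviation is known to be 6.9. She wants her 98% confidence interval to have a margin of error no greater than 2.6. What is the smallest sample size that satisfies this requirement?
n ≥ 39

For margin E ≤ 2.6:
n ≥ (z* · σ / E)²
n ≥ (2.326 · 6.9 / 2.6)²
n ≥ 38.10

Minimum n = 39 (rounding up)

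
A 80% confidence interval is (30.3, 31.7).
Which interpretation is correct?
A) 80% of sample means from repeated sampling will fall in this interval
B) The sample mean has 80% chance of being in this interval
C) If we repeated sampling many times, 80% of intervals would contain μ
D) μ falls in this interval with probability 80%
C

A) Wrong — coverage applies to intervals containing μ, not to future x̄ values.
B) Wrong — x̄ is observed and sits in the interval by construction.
C) Correct — this is the frequentist long-run coverage interpretation.
D) Wrong — μ is fixed; the randomness lives in the interval, not in μ.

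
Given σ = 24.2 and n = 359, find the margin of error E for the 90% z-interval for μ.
Margin of error = 2.10

Margin of error = z* · σ/√n
= 1.645 · 24.2/√359
= 1.645 · 24.2/18.9473
= 2.10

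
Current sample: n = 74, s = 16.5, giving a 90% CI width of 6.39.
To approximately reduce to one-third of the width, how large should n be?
n ≈ 666

CI width ∝ 1/√n
To reduce width by factor 3, need √n to grow by 3 → need 3² = 9 times as many samples.

Current: n = 74, width = 6.39
New: n = 666, width ≈ 2.11

Width reduced by factor of 6.39/2.11 = 3.03.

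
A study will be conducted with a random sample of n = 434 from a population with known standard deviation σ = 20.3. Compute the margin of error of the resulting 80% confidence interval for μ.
Margin of error = 1.25

Margin of error = z* · σ/√n
= 1.282 · 20.3/√434
= 1.282 · 20.3/20.8327
= 1.25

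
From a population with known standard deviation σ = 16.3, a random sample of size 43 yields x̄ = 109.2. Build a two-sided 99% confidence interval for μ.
(102.80, 115.60)

z-interval (σ known):
z* = 2.576 for 99% confidence

Margin of error = z* · σ/√n = 2.576 · 16.3/√43 = 6.40

CI: (109.2 - 6.40, 109.2 + 6.40) = (102.80, 115.60)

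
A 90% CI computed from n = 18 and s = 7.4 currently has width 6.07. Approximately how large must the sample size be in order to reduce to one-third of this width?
n ≈ 162

CI width ∝ 1/√n
To reduce width by factor 3, need √n to grow by 3 → need 3² = 9 times as many samples.

Current: n = 18, width = 6.07
New: n = 162, width ≈ 1.92

Width reduced by factor of 6.07/1.92 = 3.16.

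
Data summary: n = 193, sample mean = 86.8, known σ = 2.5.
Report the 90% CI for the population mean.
(86.50, 87.10)

z-interval (σ known):
z* = 1.645 for 90% confidence

Margin of error = z* · σ/√n = 1.645 · 2.5/√193 = 0.30

CI: (86.8 - 0.30, 86.8 + 0.30) = (86.50, 87.10)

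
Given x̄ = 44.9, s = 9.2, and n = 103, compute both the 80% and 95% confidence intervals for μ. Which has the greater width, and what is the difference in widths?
95% CI is wider by 1.26

df = 102
80% CI: t* = 1.290, (43.73, 46.07), width = 2 · t* · s/√n = 2.34
95% CI: t* = 1.983, (43.10, 46.70), width = 2 · t* · s/√n = 3.60

The 95% CI is wider by 3.60 - 2.34 = 1.26.
Higher confidence requires a wider interval.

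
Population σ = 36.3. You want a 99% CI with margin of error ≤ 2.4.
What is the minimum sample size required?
n ≥ 1519

For margin E ≤ 2.4:
n ≥ (z* · σ / E)²
n ≥ (2.576 · 36.3 / 2.4)²
n ≥ 1518.04

Minimum n = 1519 (rounding up)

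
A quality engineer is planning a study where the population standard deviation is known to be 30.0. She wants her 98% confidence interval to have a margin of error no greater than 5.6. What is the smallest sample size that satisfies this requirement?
n ≥ 156

For margin E ≤ 5.6:
n ≥ (z* · σ / E)²
n ≥ (2.326 · 30.0 / 5.6)²
n ≥ 155.27

Minimum n = 156 (rounding up)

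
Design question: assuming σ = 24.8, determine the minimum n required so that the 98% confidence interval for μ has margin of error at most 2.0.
n ≥ 832

For margin E ≤ 2.0:
n ≥ (z* · σ / E)²
n ≥ (2.326 · 24.8 / 2.0)²
n ≥ 831.88

Minimum n = 832 (rounding up)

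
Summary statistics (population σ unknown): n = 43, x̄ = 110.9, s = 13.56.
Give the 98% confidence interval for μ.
(105.90, 115.90)

t-interval (σ unknown):
df = n - 1 = 42
t* = 2.418 for 98% confidence

Margin of error = t* · s/√n = 2.418 · 13.56/√43 = 5.00

CI: (105.90, 115.90)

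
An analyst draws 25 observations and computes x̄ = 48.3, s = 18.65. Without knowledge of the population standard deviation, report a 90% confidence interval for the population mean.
(41.92, 54.68)

t-interval (σ unknown):
df = n - 1 = 24
t* = 1.711 for 90% confidence

Margin of error = t* · s/√n = 1.711 · 18.65/√25 = 6.38

CI: (41.92, 54.68)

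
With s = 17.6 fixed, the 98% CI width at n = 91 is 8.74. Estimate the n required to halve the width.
n ≈ 364

CI width ∝ 1/√n
To reduce width by factor 2, need √n to grow by 2 → need 2² = 4 times as many samples.

Current: n = 91, width = 8.74
New: n = 364, width ≈ 4.31

Width reduced by factor of 8.74/4.31 = 2.03.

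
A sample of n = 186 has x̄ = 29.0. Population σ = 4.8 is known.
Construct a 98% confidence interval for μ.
(28.18, 29.82)

z-interval (σ known):
z* = 2.326 for 98% confidence

Margin of error = z* · σ/√n = 2.326 · 4.8/√186 = 0.82

CI: (29.0 - 0.82, 29.0 + 0.82) = (28.18, 29.82)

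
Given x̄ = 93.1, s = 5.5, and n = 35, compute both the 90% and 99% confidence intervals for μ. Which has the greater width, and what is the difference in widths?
99% CI is wider by 1.93

df = 34
90% CI: t* = 1.691, (91.53, 94.67), width = 2 · t* · s/√n = 3.14
99% CI: t* = 2.728, (90.56, 95.64), width = 2 · t* · s/√n = 5.07

The 99% CI is wider by 5.07 - 3.14 = 1.93.
Higher confidence requires a wider interval.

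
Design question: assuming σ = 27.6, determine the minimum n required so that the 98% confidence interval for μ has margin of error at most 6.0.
n ≥ 115

For margin E ≤ 6.0:
n ≥ (z* · σ / E)²
n ≥ (2.326 · 27.6 / 6.0)²
n ≥ 114.48

Minimum n = 115 (rounding up)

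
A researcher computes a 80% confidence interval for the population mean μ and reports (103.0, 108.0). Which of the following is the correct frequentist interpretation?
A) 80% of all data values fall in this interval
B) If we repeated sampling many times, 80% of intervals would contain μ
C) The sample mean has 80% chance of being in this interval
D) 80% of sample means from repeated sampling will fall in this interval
B

A) Wrong — a CI is about the parameter μ, not individual data values.
B) Correct — this is the frequentist long-run coverage interpretation.
C) Wrong — x̄ is observed and sits in the interval by construction.
D) Wrong — coverage applies to intervals containing μ, not to future x̄ values.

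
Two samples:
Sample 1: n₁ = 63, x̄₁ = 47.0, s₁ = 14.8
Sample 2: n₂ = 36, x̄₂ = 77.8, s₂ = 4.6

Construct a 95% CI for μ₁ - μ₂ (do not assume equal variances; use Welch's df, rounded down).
(-34.81, -26.79)

Difference: x̄₁ - x̄₂ = -30.80
SE = √(s₁²/n₁ + s₂²/n₂) = √(14.8²/63 + 4.6²/36) = 2.0161
df = 80.65 → 80 (Welch–Satterthwaite, rounded down)
t* = 1.990

CI: -30.80 ± 1.990 · 2.0161 = -30.80 ± 4.01 = (-34.81, -26.79)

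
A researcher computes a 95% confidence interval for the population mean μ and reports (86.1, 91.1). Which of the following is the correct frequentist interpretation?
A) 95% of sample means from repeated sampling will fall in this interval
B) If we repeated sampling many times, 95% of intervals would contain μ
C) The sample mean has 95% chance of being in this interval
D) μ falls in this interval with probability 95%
B

A) Wrong — coverage applies to intervals containing μ, not to future x̄ values.
B) Correct — this is the frequentist long-run coverage interpretation.
C) Wrong — x̄ is observed and sits in the interval by construction.
D) Wrong — μ is fixed; the randomness lives in the interval, not in μ.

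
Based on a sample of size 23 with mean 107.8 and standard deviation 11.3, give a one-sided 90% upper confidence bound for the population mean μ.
μ ≤ 110.91

Upper bound (one-sided):
t* = 1.321 (one-sided for 90%)
Upper bound = x̄ + t* · s/√n = 107.8 + 1.321 · 11.3/√23 = 110.91

We are 90% confident that μ ≤ 110.91.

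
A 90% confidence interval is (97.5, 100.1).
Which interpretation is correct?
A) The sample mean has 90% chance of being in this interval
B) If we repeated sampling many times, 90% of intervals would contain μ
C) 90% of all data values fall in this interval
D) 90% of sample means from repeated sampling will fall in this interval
B

A) Wrong — x̄ is observed and sits in the interval by construction.
B) Correct — this is the frequentist long-run coverage interpretation.
C) Wrong — a CI is about the parameter μ, not individual data values.
D) Wrong — coverage applies to intervals containing μ, not to future x̄ values.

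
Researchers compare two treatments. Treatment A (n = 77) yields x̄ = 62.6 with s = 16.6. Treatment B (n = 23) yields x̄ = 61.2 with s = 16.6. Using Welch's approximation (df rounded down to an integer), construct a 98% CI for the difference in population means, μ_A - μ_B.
(-8.20, 11.00)

Difference: x̄₁ - x̄₂ = 1.40
SE = √(s₁²/n₁ + s₂²/n₂) = √(16.6²/77 + 16.6²/23) = 3.9446
df = 36.17 → 36 (Welch–Satterthwaite, rounded down)
t* = 2.434

CI: 1.40 ± 2.434 · 3.9446 = 1.40 ± 9.60 = (-8.20, 11.00)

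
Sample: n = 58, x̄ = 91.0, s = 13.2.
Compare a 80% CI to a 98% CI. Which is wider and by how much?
98% CI is wider by 3.80

df = 57
80% CI: t* = 1.297, (88.75, 93.25), width = 2 · t* · s/√n = 4.50
98% CI: t* = 2.394, (86.85, 95.15), width = 2 · t* · s/√n = 8.30

The 98% CI is wider by 8.30 - 4.50 = 3.80.
Higher confidence requires a wider interval.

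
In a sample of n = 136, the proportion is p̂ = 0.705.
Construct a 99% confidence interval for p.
(0.604, 0.806)

Proportion CI:
SE = √(p̂(1-p̂)/n) = √(0.705 · 0.295 / 136) = 0.03911

z* = 2.576
Margin = z* · SE = 2.576 · 0.03911 = 0.1007

CI: 0.705 ± 0.1007 = (0.604, 0.806)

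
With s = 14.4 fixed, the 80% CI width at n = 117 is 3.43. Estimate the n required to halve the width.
n ≈ 468

CI width ∝ 1/√n
To reduce width by factor 2, need √n to grow by 2 → need 2² = 4 times as many samples.

Current: n = 117, width = 3.43
New: n = 468, width ≈ 1.71

Width reduced by factor of 3.43/1.71 = 2.01.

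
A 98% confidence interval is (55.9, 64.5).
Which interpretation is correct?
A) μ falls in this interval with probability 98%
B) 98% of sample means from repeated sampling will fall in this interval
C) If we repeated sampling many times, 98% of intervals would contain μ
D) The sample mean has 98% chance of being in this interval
C

A) Wrong — μ is fixed; the randomness lives in the interval, not in μ.
B) Wrong — coverage applies to intervals containing μ, not to future x̄ values.
C) Correct — this is the frequentist long-run coverage interpretation.
D) Wrong — x̄ is observed and sits in the interval by construction.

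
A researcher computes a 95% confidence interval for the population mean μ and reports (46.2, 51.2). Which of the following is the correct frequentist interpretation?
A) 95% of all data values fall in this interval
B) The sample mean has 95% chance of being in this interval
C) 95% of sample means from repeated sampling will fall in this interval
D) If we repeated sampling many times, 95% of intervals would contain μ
D

A) Wrong — a CI is about the parameter μ, not individual data values.
B) Wrong — x̄ is observed and sits in the interval by construction.
C) Wrong — coverage applies to intervals containing μ, not to future x̄ values.
D) Correct — this is the frequentist long-run coverage interpretation.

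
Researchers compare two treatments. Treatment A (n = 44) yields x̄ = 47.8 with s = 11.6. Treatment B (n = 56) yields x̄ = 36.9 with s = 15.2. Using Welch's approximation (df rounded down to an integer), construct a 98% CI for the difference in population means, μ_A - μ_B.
(4.56, 17.24)

Difference: x̄₁ - x̄₂ = 10.90
SE = √(s₁²/n₁ + s₂²/n₂) = √(11.6²/44 + 15.2²/56) = 2.6803
df = 97.93 → 97 (Welch–Satterthwaite, rounded down)
t* = 2.365

CI: 10.90 ± 2.365 · 2.6803 = 10.90 ± 6.34 = (4.56, 17.24)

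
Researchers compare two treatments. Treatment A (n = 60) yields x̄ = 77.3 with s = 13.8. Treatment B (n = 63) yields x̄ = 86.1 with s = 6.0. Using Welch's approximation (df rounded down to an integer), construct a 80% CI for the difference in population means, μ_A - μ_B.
(-11.30, -6.30)

Difference: x̄₁ - x̄₂ = -8.80
SE = √(s₁²/n₁ + s₂²/n₂) = √(13.8²/60 + 6.0²/63) = 1.9353
df = 79.70 → 79 (Welch–Satterthwaite, rounded down)
t* = 1.292

CI: -8.80 ± 1.292 · 1.9353 = -8.80 ± 2.50 = (-11.30, -6.30)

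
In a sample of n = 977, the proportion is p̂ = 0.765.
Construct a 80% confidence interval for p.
(0.748, 0.782)

Proportion CI:
SE = √(p̂(1-p̂)/n) = √(0.765 · 0.235 / 977) = 0.01356

z* = 1.282
Margin = z* · SE = 1.282 · 0.01356 = 0.0174

CI: 0.765 ± 0.0174 = (0.748, 0.782)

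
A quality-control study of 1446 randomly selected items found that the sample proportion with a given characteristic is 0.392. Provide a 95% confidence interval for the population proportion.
(0.367, 0.417)

Proportion CI:
SE = √(p̂(1-p̂)/n) = √(0.392 · 0.608 / 1446) = 0.01284

z* = 1.960
Margin = z* · SE = 1.960 · 0.01284 = 0.0252

CI: 0.392 ± 0.0252 = (0.367, 0.417)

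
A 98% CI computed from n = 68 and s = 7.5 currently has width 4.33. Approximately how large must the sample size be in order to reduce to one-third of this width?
n ≈ 612

CI width ∝ 1/√n
To reduce width by factor 3, need √n to grow by 3 → need 3² = 9 times as many samples.

Current: n = 68, width = 4.33
New: n = 612, width ≈ 1.41

Width reduced by factor of 4.33/1.41 = 3.07.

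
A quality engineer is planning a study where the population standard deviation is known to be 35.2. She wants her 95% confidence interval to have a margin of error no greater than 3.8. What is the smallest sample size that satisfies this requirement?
n ≥ 330

For margin E ≤ 3.8:
n ≥ (z* · σ / E)²
n ≥ (1.960 · 35.2 / 3.8)²
n ≥ 329.63

Minimum n = 330 (rounding up)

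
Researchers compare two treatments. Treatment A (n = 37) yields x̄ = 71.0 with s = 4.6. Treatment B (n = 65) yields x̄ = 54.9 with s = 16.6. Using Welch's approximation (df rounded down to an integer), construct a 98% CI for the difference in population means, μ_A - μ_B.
(10.89, 21.31)

Difference: x̄₁ - x̄₂ = 16.10
SE = √(s₁²/n₁ + s₂²/n₂) = √(4.6²/37 + 16.6²/65) = 2.1935
df = 79.85 → 79 (Welch–Satterthwaite, rounded down)
t* = 2.374

CI: 16.10 ± 2.374 · 2.1935 = 16.10 ± 5.21 = (10.89, 21.31)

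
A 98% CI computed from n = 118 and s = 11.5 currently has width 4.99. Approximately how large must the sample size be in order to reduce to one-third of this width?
n ≈ 1062

CI width ∝ 1/√n
To reduce width by factor 3, need √n to grow by 3 → need 3² = 9 times as many samples.

Current: n = 118, width = 4.99
New: n = 1062, width ≈ 1.64

Width reduced by factor of 4.99/1.64 = 3.04.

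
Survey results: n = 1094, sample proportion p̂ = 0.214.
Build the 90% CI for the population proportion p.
(0.194, 0.234)

Proportion CI:
SE = √(p̂(1-p̂)/n) = √(0.214 · 0.786 / 1094) = 0.01240

z* = 1.645
Margin = z* · SE = 1.645 · 0.01240 = 0.0204

CI: 0.214 ± 0.0204 = (0.194, 0.234)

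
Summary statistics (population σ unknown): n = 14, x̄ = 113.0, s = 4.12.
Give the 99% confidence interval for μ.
(109.68, 116.32)

t-interval (σ unknown):
df = n - 1 = 13
t* = 3.012 for 99% confidence

Margin of error = t* · s/√n = 3.012 · 4.12/√14 = 3.32

CI: (109.68, 116.32)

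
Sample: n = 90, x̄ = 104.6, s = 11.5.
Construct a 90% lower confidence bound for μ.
μ ≥ 103.04

Lower bound (one-sided):
t* = 1.291 (one-sided for 90%)
Lower bound = x̄ - t* · s/√n = 104.6 - 1.291 · 11.5/√90 = 103.04

We are 90% confident that μ ≥ 103.04.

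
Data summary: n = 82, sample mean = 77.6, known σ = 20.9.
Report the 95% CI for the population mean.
(73.08, 82.12)

z-interval (σ known):
z* = 1.960 for 95% confidence

Margin of error = z* · σ/√n = 1.960 · 20.9/√82 = 4.52

CI: (77.6 - 4.52, 77.6 + 4.52) = (73.08, 82.12)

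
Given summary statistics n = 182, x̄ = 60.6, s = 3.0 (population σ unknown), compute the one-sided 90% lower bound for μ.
μ ≥ 60.31

Lower bound (one-sided):
t* = 1.286 (one-sided for 90%)
Lower bound = x̄ - t* · s/√n = 60.6 - 1.286 · 3.0/√182 = 60.31

We are 90% confident that μ ≥ 60.31.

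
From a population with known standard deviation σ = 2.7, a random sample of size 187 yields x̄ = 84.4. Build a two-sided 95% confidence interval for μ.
(84.01, 84.79)

z-interval (σ known):
z* = 1.960 for 95% confidence

Margin of error = z* · σ/√n = 1.960 · 2.7/√187 = 0.39

CI: (84.4 - 0.39, 84.4 + 0.39) = (84.01, 84.79)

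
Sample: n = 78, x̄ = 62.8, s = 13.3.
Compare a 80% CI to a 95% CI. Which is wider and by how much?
95% CI is wider by 2.11

df = 77
80% CI: t* = 1.293, (60.85, 64.75), width = 2 · t* · s/√n = 3.89
95% CI: t* = 1.991, (59.80, 65.80), width = 2 · t* · s/√n = 6.00

The 95% CI is wider by 6.00 - 3.89 = 2.11.
Higher confidence requires a wider interval.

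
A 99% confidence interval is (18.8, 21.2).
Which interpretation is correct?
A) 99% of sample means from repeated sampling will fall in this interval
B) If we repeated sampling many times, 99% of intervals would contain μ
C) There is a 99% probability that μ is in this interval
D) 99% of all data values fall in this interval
B

A) Wrong — coverage applies to intervals containing μ, not to future x̄ values.
B) Correct — this is the frequentist long-run coverage interpretation.
C) Wrong — μ is fixed; the randomness lives in the interval, not in μ.
D) Wrong — a CI is about the parameter μ, not individual data values.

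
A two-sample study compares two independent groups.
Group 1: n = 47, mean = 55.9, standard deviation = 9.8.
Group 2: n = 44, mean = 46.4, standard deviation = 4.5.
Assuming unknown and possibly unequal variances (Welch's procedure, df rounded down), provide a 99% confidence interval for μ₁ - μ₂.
(5.30, 13.70)

Difference: x̄₁ - x̄₂ = 9.50
SE = √(s₁²/n₁ + s₂²/n₂) = √(9.8²/47 + 4.5²/44) = 1.5823
df = 65.50 → 65 (Welch–Satterthwaite, rounded down)
t* = 2.654

CI: 9.50 ± 2.654 · 1.5823 = 9.50 ± 4.20 = (5.30, 13.70)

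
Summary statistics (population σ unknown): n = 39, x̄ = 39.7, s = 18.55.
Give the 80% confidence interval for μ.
(35.83, 43.57)

t-interval (σ unknown):
df = n - 1 = 38
t* = 1.304 for 80% confidence

Margin of error = t* · s/√n = 1.304 · 18.55/√39 = 3.87

CI: (35.83, 43.57)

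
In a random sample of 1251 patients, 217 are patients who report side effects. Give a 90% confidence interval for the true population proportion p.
(0.156, 0.191)

Proportion CI:
p̂ = 217/1251 = 0.17346
SE = √(p̂(1-p̂)/n) = √(0.17346 · 0.82654 / 1251) = 0.01071

z* = 1.645
Margin = z* · SE = 1.645 · 0.01071 = 0.0176

CI: 0.17346 ± 0.0176 = (0.156, 0.191)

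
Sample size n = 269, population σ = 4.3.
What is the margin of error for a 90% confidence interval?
Margin of error = 0.43

Margin of error = z* · σ/√n
= 1.645 · 4.3/√269
= 1.645 · 4.3/16.4012
= 0.43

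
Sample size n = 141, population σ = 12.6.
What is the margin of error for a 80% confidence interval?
Margin of error = 1.36

Margin of error = z* · σ/√n
= 1.282 · 12.6/√141
= 1.282 · 12.6/11.8743
= 1.36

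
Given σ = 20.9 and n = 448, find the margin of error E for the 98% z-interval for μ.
Margin of error = 2.30

Margin of error = z* · σ/√n
= 2.326 · 20.9/√448
= 2.326 · 20.9/21.1660
= 2.30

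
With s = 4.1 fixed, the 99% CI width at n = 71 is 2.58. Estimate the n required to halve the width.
n ≈ 284

CI width ∝ 1/√n
To reduce width by factor 2, need √n to grow by 2 → need 2² = 4 times as many samples.

Current: n = 71, width = 2.58
New: n = 284, width ≈ 1.26

Width reduced by factor of 2.58/1.26 = 2.05.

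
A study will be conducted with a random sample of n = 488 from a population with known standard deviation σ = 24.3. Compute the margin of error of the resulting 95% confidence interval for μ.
Margin of error = 2.16

Margin of error = z* · σ/√n
= 1.960 · 24.3/√488
= 1.960 · 24.3/22.0907
= 2.16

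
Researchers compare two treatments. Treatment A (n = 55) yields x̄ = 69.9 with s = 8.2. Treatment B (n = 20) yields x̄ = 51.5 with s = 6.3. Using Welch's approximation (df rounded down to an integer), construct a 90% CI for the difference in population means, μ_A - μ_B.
(15.39, 21.41)

Difference: x̄₁ - x̄₂ = 18.40
SE = √(s₁²/n₁ + s₂²/n₂) = √(8.2²/55 + 6.3²/20) = 1.7908
df = 43.78 → 43 (Welch–Satterthwaite, rounded down)
t* = 1.681

CI: 18.40 ± 1.681 · 1.7908 = 18.40 ± 3.01 = (15.39, 21.41)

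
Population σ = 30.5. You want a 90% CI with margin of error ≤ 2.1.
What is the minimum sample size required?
n ≥ 571

For margin E ≤ 2.1:
n ≥ (z* · σ / E)²
n ≥ (1.645 · 30.5 / 2.1)²
n ≥ 570.81

Minimum n = 571 (rounding up)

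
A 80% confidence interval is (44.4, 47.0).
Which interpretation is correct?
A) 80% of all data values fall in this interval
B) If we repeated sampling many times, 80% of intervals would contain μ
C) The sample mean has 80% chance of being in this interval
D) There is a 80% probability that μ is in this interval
B

A) Wrong — a CI is about the parameter μ, not individual data values.
B) Correct — this is the frequentist long-run coverage interpretation.
C) Wrong — x̄ is observed and sits in the interval by construction.
D) Wrong — μ is fixed; the randomness lives in the interval, not in μ.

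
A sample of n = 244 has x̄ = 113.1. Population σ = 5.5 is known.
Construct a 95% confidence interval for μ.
(112.41, 113.79)

z-interval (σ known):
z* = 1.960 for 95% confidence

Margin of error = z* · σ/√n = 1.960 · 5.5/√244 = 0.69

CI: (113.1 - 0.69, 113.1 + 0.69) = (112.41, 113.79)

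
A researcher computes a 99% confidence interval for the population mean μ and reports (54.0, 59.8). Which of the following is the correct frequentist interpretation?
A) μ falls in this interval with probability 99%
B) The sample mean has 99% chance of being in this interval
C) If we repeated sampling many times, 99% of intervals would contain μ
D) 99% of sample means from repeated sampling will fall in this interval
C

A) Wrong — μ is fixed; the randomness lives in the interval, not in μ.
B) Wrong — x̄ is observed and sits in the interval by construction.
C) Correct — this is the frequentist long-run coverage interpretation.
D) Wrong — coverage applies to intervals containing μ, not to future x̄ values.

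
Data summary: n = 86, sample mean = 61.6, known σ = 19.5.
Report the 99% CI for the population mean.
(56.18, 67.02)

z-interval (σ known):
z* = 2.576 for 99% confidence

Margin of error = z* · σ/√n = 2.576 · 19.5/√86 = 5.42

CI: (61.6 - 5.42, 61.6 + 5.42) = (56.18, 67.02)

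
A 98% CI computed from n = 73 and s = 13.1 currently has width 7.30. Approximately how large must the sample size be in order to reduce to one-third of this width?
n ≈ 657

CI width ∝ 1/√n
To reduce width by factor 3, need √n to grow by 3 → need 3² = 9 times as many samples.

Current: n = 73, width = 7.30
New: n = 657, width ≈ 2.38

Width reduced by factor of 7.30/2.38 = 3.07.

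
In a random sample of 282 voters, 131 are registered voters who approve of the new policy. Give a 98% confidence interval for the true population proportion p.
(0.395, 0.534)

Proportion CI:
p̂ = 131/282 = 0.46454
SE = √(p̂(1-p̂)/n) = √(0.46454 · 0.53546 / 282) = 0.02970

z* = 2.326
Margin = z* · SE = 2.326 · 0.02970 = 0.0691

CI: 0.46454 ± 0.0691 = (0.395, 0.534)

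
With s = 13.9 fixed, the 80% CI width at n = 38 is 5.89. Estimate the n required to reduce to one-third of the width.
n ≈ 342

CI width ∝ 1/√n
To reduce width by factor 3, need √n to grow by 3 → need 3² = 9 times as many samples.

Current: n = 38, width = 5.89
New: n = 342, width ≈ 1.93

Width reduced by factor of 5.89/1.93 = 3.05.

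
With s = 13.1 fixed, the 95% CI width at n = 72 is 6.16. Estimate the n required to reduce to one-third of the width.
n ≈ 648

CI width ∝ 1/√n
To reduce width by factor 3, need √n to grow by 3 → need 3² = 9 times as many samples.

Current: n = 72, width = 6.16
New: n = 648, width ≈ 2.02

Width reduced by factor of 6.16/2.02 = 3.05.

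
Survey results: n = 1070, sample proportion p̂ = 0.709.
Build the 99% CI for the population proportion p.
(0.673, 0.745)

Proportion CI:
SE = √(p̂(1-p̂)/n) = √(0.709 · 0.291 / 1070) = 0.01389

z* = 2.576
Margin = z* · SE = 2.576 · 0.01389 = 0.0358

CI: 0.709 ± 0.0358 = (0.673, 0.745)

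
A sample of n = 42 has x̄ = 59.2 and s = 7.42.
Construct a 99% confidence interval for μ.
(56.11, 62.29)

t-interval (σ unknown):
df = n - 1 = 41
t* = 2.701 for 99% confidence

Margin of error = t* · s/√n = 2.701 · 7.42/√42 = 3.09

CI: (56.11, 62.29)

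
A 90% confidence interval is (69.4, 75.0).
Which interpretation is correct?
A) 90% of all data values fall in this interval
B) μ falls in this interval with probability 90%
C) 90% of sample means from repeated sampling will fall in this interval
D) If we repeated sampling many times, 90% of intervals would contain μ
D

A) Wrong — a CI is about the parameter μ, not individual data values.
B) Wrong — μ is fixed; the randomness lives in the interval, not in μ.
C) Wrong — coverage applies to intervals containing μ, not to future x̄ values.
D) Correct — this is the frequentist long-run coverage interpretation.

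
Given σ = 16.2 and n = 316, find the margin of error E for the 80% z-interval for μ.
Margin of error = 1.17

Margin of error = z* · σ/√n
= 1.282 · 16.2/√316
= 1.282 · 16.2/17.7764
= 1.17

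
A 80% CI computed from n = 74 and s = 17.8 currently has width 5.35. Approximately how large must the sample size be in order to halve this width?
n ≈ 296

CI width ∝ 1/√n
To reduce width by factor 2, need √n to grow by 2 → need 2² = 4 times as many samples.

Current: n = 74, width = 5.35
New: n = 296, width ≈ 2.66

Width reduced by factor of 5.35/2.66 = 2.01.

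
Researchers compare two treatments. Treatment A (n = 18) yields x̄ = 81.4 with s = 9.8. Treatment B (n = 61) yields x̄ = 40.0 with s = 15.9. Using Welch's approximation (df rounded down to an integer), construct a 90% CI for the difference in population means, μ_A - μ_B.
(36.23, 46.57)

Difference: x̄₁ - x̄₂ = 41.40
SE = √(s₁²/n₁ + s₂²/n₂) = √(9.8²/18 + 15.9²/61) = 3.0790
df = 45.83 → 45 (Welch–Satterthwaite, rounded down)
t* = 1.679

CI: 41.40 ± 1.679 · 3.0790 = 41.40 ± 5.17 = (36.23, 46.57)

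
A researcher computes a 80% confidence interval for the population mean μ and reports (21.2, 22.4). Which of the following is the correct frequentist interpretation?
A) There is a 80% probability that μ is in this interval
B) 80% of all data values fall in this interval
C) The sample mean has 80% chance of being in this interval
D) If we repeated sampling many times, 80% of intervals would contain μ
D

A) Wrong — μ is fixed; the randomness lives in the interval, not in μ.
B) Wrong — a CI is about the parameter μ, not individual data values.
C) Wrong — x̄ is observed and sits in the interval by construction.
D) Correct — this is the frequentist long-run coverage interpretation.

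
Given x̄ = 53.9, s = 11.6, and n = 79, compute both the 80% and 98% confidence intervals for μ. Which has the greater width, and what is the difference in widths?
98% CI is wider by 2.83

df = 78
80% CI: t* = 1.292, (52.21, 55.59), width = 2 · t* · s/√n = 3.37
98% CI: t* = 2.375, (50.80, 57.00), width = 2 · t* · s/√n = 6.20

The 98% CI is wider by 6.20 - 3.37 = 2.83.
Higher confidence requires a wider interval.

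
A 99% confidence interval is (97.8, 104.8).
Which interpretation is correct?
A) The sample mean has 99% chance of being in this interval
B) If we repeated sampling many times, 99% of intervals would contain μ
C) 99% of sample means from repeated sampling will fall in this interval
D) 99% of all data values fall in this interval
B

A) Wrong — x̄ is observed and sits in the interval by construction.
B) Correct — this is the frequentist long-run coverage interpretation.
C) Wrong — coverage applies to intervals containing μ, not to future x̄ values.
D) Wrong — a CI is about the parameter μ, not individual data values.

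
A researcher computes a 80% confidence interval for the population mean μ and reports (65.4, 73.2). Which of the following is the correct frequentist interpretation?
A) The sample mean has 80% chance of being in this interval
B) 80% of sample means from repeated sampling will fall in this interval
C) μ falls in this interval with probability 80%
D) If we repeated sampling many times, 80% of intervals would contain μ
D

A) Wrong — x̄ is observed and sits in the interval by construction.
B) Wrong — coverage applies to intervals containing μ, not to future x̄ values.
C) Wrong — μ is fixed; the randomness lives in the interval, not in μ.
D) Correct — this is the frequentist long-run coverage interpretation.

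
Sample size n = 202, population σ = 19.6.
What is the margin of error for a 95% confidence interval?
Margin of error = 2.70

Margin of error = z* · σ/√n
= 1.960 · 19.6/√202
= 1.960 · 19.6/14.2127
= 2.70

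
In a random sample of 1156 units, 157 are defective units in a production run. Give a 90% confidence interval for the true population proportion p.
(0.119, 0.152)

Proportion CI:
p̂ = 157/1156 = 0.13581
SE = √(p̂(1-p̂)/n) = √(0.13581 · 0.86419 / 1156) = 0.01008

z* = 1.645
Margin = z* · SE = 1.645 · 0.01008 = 0.0166

CI: 0.13581 ± 0.0166 = (0.119, 0.152)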